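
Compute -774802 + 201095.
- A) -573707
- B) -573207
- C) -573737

-774802 + 201095 = -573707
A) -573707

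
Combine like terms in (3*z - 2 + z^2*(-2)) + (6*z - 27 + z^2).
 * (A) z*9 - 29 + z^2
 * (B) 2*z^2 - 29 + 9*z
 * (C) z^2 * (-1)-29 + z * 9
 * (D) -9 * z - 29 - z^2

Adding the polynomials and combining like terms:
(3*z - 2 + z^2*(-2)) + (6*z - 27 + z^2)
= z^2 * (-1)-29 + z * 9
C) z^2 * (-1)-29 + z * 9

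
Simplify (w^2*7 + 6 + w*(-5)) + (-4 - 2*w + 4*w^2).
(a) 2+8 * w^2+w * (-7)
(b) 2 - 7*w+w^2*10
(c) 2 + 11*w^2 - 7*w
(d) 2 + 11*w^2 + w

Adding the polynomials and combining like terms:
(w^2*7 + 6 + w*(-5)) + (-4 - 2*w + 4*w^2)
= 2 + 11*w^2 - 7*w
c) 2 + 11*w^2 - 7*w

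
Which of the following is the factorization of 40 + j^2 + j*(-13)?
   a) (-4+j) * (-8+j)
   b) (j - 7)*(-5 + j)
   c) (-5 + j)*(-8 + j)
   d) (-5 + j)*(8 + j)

We need to factor 40 + j^2 + j*(-13).
The factored form is (-5 + j)*(-8 + j).
c) (-5 + j)*(-8 + j)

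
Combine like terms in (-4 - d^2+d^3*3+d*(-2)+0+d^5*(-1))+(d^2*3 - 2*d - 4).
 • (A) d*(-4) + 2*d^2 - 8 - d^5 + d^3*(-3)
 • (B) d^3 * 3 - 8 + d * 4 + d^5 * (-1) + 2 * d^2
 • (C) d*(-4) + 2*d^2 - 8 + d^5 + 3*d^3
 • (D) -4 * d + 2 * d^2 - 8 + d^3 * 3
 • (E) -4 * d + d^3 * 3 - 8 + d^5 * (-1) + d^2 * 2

Adding the polynomials and combining like terms:
(-4 - d^2 + d^3*3 + d*(-2) + 0 + d^5*(-1)) + (d^2*3 - 2*d - 4)
= -4 * d + d^3 * 3 - 8 + d^5 * (-1) + d^2 * 2
E) -4 * d + d^3 * 3 - 8 + d^5 * (-1) + d^2 * 2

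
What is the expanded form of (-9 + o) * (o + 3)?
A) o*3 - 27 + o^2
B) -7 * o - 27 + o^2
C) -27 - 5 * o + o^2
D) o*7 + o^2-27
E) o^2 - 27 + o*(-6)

Expanding (-9 + o) * (o + 3):
= o^2 - 27 + o*(-6)
E) o^2 - 27 + o*(-6)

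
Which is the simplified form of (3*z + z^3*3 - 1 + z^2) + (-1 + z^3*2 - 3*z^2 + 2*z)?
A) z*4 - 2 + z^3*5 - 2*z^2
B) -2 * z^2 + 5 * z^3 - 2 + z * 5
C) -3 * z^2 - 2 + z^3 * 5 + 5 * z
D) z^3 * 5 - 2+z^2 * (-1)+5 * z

Adding the polynomials and combining like terms:
(3*z + z^3*3 - 1 + z^2) + (-1 + z^3*2 - 3*z^2 + 2*z)
= -2 * z^2 + 5 * z^3 - 2 + z * 5
B) -2 * z^2 + 5 * z^3 - 2 + z * 5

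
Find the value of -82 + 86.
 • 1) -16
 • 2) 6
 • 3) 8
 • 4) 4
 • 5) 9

-82 + 86 = 4
4) 4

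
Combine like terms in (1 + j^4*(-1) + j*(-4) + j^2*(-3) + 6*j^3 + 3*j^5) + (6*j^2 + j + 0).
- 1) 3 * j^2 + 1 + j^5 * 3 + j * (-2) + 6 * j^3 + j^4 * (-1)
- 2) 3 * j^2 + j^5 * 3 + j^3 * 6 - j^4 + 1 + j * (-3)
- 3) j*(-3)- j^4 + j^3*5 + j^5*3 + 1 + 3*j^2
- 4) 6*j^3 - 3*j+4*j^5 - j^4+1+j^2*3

Adding the polynomials and combining like terms:
(1 + j^4*(-1) + j*(-4) + j^2*(-3) + 6*j^3 + 3*j^5) + (6*j^2 + j + 0)
= 3 * j^2 + j^5 * 3 + j^3 * 6 - j^4 + 1 + j * (-3)
2) 3 * j^2 + j^5 * 3 + j^3 * 6 - j^4 + 1 + j * (-3)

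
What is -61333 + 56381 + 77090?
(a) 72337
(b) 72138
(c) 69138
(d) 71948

First: -61333 + 56381 = -4952
Then: -4952 + 77090 = 72138
b) 72138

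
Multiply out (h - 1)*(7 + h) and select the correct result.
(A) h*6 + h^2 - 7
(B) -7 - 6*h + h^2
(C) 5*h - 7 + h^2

Expanding (h - 1)*(7 + h):
= h*6 + h^2 - 7
A) h*6 + h^2 - 7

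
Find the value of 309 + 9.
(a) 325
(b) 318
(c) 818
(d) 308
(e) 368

309 + 9 = 318
b) 318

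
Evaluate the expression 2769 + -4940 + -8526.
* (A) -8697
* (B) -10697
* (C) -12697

First: 2769 + -4940 = -2171
Then: -2171 + -8526 = -10697
B) -10697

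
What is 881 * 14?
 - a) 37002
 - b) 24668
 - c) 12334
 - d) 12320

881 * 14 = 12334
c) 12334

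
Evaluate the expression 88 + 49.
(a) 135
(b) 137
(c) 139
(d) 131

88 + 49 = 137
b) 137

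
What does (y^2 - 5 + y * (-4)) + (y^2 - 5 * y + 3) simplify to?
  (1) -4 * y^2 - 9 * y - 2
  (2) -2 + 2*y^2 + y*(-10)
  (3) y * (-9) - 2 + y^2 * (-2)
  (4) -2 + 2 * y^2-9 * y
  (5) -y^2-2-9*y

Adding the polynomials and combining like terms:
(y^2 - 5 + y*(-4)) + (y^2 - 5*y + 3)
= -2 + 2 * y^2-9 * y
4) -2 + 2 * y^2-9 * y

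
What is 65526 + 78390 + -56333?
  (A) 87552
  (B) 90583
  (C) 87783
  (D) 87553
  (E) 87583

First: 65526 + 78390 = 143916
Then: 143916 + -56333 = 87583
E) 87583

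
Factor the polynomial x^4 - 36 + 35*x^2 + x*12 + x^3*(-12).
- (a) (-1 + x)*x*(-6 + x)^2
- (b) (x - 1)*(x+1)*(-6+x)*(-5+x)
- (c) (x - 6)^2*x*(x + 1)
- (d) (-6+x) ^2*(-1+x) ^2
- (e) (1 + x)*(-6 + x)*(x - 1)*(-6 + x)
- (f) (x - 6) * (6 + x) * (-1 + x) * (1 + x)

We need to factor x^4 - 36 + 35*x^2 + x*12 + x^3*(-12).
The factored form is (1 + x)*(-6 + x)*(x - 1)*(-6 + x).
e) (1 + x)*(-6 + x)*(x - 1)*(-6 + x)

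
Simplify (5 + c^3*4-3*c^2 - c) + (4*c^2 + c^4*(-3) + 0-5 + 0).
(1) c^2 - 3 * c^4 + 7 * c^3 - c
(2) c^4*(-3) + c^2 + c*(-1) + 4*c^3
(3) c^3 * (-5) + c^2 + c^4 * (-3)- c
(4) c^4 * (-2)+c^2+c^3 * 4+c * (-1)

Adding the polynomials and combining like terms:
(5 + c^3*4 - 3*c^2 - c) + (4*c^2 + c^4*(-3) + 0 - 5 + 0)
= c^4*(-3) + c^2 + c*(-1) + 4*c^3
2) c^4*(-3) + c^2 + c*(-1) + 4*c^3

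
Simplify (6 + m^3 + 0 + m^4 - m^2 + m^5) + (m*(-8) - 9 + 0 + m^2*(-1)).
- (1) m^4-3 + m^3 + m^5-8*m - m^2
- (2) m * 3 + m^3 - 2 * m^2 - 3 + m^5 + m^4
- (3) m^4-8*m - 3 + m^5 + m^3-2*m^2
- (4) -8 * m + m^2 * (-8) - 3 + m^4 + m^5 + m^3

Adding the polynomials and combining like terms:
(6 + m^3 + 0 + m^4 - m^2 + m^5) + (m*(-8) - 9 + 0 + m^2*(-1))
= m^4-8*m - 3 + m^5 + m^3-2*m^2
3) m^4-8*m - 3 + m^5 + m^3-2*m^2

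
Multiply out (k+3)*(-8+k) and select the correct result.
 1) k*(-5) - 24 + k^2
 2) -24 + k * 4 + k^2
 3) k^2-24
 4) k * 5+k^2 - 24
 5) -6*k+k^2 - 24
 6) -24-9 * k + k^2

Expanding (k+3)*(-8+k):
= k*(-5) - 24 + k^2
1) k*(-5) - 24 + k^2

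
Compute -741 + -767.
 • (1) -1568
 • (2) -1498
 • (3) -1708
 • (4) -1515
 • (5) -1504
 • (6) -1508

-741 + -767 = -1508
6) -1508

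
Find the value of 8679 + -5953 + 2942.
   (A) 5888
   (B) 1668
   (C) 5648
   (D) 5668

First: 8679 + -5953 = 2726
Then: 2726 + 2942 = 5668
D) 5668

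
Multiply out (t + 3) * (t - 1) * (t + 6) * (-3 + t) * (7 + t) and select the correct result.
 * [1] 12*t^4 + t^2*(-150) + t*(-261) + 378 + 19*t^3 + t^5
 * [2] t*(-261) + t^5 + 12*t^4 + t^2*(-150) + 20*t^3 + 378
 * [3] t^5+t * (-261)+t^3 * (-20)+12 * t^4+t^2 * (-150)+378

Expanding (t + 3) * (t - 1) * (t + 6) * (-3 + t) * (7 + t):
= t*(-261) + t^5 + 12*t^4 + t^2*(-150) + 20*t^3 + 378
2) t*(-261) + t^5 + 12*t^4 + t^2*(-150) + 20*t^3 + 378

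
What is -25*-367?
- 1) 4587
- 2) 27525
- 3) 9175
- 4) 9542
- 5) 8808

-25 * -367 = 9175
3) 9175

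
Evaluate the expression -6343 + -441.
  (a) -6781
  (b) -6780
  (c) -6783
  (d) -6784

-6343 + -441 = -6784
d) -6784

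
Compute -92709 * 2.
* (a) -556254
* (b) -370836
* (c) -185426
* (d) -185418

-92709 * 2 = -185418
d) -185418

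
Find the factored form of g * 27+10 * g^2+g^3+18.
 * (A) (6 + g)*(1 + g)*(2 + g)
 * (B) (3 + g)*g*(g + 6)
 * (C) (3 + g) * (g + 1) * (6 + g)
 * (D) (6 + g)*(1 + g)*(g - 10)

We need to factor g * 27+10 * g^2+g^3+18.
The factored form is (3 + g) * (g + 1) * (6 + g).
C) (3 + g) * (g + 1) * (6 + g)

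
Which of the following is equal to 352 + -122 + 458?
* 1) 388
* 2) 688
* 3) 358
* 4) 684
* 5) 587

First: 352 + -122 = 230
Then: 230 + 458 = 688
2) 688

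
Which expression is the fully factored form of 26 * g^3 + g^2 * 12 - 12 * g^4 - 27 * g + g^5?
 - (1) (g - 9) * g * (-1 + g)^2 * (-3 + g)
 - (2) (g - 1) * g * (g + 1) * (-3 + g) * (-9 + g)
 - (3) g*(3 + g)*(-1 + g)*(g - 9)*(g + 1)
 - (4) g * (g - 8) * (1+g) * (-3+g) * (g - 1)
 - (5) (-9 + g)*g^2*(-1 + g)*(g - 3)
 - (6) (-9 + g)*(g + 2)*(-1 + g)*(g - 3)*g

We need to factor 26 * g^3 + g^2 * 12 - 12 * g^4 - 27 * g + g^5.
The factored form is (g - 1) * g * (g + 1) * (-3 + g) * (-9 + g).
2) (g - 1) * g * (g + 1) * (-3 + g) * (-9 + g)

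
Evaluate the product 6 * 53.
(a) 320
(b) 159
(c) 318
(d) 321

6 * 53 = 318
c) 318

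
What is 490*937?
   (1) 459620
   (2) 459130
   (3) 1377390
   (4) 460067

490 * 937 = 459130
2) 459130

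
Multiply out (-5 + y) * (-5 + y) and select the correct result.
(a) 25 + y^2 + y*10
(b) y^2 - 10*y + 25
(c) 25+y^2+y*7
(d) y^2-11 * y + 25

Expanding (-5 + y) * (-5 + y):
= y^2 - 10*y + 25
b) y^2 - 10*y + 25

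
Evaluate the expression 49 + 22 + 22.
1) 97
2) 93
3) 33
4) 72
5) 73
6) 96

First: 49 + 22 = 71
Then: 71 + 22 = 93
2) 93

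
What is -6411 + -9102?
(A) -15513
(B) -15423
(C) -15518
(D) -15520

-6411 + -9102 = -15513
A) -15513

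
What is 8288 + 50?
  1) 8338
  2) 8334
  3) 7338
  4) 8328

8288 + 50 = 8338
1) 8338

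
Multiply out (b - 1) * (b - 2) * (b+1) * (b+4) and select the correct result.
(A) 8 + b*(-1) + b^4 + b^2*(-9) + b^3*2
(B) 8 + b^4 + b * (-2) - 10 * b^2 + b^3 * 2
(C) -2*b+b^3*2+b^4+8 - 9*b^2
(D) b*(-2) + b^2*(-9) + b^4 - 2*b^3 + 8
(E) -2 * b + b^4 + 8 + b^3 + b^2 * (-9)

Expanding (b - 1) * (b - 2) * (b+1) * (b+4):
= -2*b+b^3*2+b^4+8 - 9*b^2
C) -2*b+b^3*2+b^4+8 - 9*b^2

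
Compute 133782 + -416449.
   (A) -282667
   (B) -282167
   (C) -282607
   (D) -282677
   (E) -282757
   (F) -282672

133782 + -416449 = -282667
A) -282667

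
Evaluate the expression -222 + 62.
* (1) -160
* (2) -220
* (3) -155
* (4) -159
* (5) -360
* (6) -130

-222 + 62 = -160
1) -160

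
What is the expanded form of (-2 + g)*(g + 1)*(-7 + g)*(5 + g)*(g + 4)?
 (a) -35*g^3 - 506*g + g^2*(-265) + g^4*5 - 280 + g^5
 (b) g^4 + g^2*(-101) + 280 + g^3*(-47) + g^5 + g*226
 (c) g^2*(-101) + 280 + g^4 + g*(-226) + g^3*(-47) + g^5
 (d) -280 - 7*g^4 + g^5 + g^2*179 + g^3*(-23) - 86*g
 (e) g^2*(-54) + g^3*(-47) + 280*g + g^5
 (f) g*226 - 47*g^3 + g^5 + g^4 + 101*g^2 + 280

Expanding (-2 + g)*(g + 1)*(-7 + g)*(5 + g)*(g + 4):
= g^4 + g^2*(-101) + 280 + g^3*(-47) + g^5 + g*226
b) g^4 + g^2*(-101) + 280 + g^3*(-47) + g^5 + g*226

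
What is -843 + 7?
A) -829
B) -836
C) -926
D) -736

-843 + 7 = -836
B) -836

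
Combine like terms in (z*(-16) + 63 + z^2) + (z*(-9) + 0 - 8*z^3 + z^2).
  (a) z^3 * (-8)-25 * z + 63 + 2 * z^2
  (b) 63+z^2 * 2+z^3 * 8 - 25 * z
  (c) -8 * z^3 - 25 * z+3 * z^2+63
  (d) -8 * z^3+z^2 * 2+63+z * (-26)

Adding the polynomials and combining like terms:
(z*(-16) + 63 + z^2) + (z*(-9) + 0 - 8*z^3 + z^2)
= z^3 * (-8)-25 * z + 63 + 2 * z^2
a) z^3 * (-8)-25 * z + 63 + 2 * z^2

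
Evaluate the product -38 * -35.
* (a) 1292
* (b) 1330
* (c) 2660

-38 * -35 = 1330
b) 1330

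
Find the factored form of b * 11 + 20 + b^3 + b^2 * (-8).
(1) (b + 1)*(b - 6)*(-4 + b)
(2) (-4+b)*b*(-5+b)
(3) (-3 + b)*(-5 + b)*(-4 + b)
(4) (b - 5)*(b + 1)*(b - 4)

We need to factor b * 11 + 20 + b^3 + b^2 * (-8).
The factored form is (b - 5)*(b + 1)*(b - 4).
4) (b - 5)*(b + 1)*(b - 4)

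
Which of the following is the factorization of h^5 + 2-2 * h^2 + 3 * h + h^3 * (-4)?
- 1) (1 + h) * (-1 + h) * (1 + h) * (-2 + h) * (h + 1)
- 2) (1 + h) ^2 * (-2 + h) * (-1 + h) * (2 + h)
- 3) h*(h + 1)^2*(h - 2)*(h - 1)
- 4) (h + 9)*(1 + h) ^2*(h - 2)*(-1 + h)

We need to factor h^5 + 2-2 * h^2 + 3 * h + h^3 * (-4).
The factored form is (1 + h) * (-1 + h) * (1 + h) * (-2 + h) * (h + 1).
1) (1 + h) * (-1 + h) * (1 + h) * (-2 + h) * (h + 1)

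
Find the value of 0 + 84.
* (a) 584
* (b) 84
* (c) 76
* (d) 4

0 + 84 = 84
b) 84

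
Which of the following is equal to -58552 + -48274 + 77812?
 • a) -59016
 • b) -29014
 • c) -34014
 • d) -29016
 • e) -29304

First: -58552 + -48274 = -106826
Then: -106826 + 77812 = -29014
b) -29014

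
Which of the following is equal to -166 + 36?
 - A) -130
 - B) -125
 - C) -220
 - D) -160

-166 + 36 = -130
A) -130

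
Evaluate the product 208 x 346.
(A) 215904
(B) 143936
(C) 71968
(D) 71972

208 * 346 = 71968
C) 71968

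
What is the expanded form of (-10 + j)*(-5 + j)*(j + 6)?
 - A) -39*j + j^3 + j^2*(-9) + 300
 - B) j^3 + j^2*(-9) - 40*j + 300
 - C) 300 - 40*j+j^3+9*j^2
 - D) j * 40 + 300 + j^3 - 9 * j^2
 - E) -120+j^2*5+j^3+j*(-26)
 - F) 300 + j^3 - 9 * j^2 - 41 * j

Expanding (-10 + j)*(-5 + j)*(j + 6):
= j^3 + j^2*(-9) - 40*j + 300
B) j^3 + j^2*(-9) - 40*j + 300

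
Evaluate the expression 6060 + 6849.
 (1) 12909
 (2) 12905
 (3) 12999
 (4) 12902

6060 + 6849 = 12909
1) 12909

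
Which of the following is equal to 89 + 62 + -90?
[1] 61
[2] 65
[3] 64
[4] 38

First: 89 + 62 = 151
Then: 151 + -90 = 61
1) 61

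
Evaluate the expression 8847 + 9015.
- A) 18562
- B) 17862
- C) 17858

8847 + 9015 = 17862
B) 17862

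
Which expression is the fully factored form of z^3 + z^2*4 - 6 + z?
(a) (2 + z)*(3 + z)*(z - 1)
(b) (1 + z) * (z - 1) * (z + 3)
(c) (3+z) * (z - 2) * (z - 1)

We need to factor z^3 + z^2*4 - 6 + z.
The factored form is (2 + z)*(3 + z)*(z - 1).
a) (2 + z)*(3 + z)*(z - 1)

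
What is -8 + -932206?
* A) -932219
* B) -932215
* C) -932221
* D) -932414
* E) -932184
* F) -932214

-8 + -932206 = -932214
F) -932214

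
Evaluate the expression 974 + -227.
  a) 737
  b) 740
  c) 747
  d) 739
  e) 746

974 + -227 = 747
c) 747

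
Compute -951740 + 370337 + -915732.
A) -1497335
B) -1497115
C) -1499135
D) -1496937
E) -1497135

First: -951740 + 370337 = -581403
Then: -581403 + -915732 = -1497135
E) -1497135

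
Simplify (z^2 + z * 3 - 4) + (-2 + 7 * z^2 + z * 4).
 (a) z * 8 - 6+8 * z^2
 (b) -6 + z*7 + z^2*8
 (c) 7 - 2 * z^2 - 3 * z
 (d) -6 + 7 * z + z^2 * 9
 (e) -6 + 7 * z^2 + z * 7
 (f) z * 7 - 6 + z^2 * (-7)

Adding the polynomials and combining like terms:
(z^2 + z*3 - 4) + (-2 + 7*z^2 + z*4)
= -6 + z*7 + z^2*8
b) -6 + z*7 + z^2*8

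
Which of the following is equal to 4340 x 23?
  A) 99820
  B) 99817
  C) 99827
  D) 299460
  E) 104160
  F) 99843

4340 * 23 = 99820
A) 99820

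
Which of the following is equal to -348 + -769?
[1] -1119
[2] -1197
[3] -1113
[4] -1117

-348 + -769 = -1117
4) -1117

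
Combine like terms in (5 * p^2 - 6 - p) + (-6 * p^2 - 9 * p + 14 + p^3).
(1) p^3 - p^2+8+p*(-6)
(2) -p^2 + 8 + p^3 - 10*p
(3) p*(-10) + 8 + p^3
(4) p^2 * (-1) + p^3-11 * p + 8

Adding the polynomials and combining like terms:
(5*p^2 - 6 - p) + (-6*p^2 - 9*p + 14 + p^3)
= -p^2 + 8 + p^3 - 10*p
2) -p^2 + 8 + p^3 - 10*p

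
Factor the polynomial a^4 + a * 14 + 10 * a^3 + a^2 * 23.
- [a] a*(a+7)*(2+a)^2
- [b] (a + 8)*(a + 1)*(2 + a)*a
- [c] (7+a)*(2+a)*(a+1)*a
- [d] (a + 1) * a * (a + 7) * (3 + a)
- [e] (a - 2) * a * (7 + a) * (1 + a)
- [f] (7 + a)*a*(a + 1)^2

We need to factor a^4 + a * 14 + 10 * a^3 + a^2 * 23.
The factored form is (7+a)*(2+a)*(a+1)*a.
c) (7+a)*(2+a)*(a+1)*a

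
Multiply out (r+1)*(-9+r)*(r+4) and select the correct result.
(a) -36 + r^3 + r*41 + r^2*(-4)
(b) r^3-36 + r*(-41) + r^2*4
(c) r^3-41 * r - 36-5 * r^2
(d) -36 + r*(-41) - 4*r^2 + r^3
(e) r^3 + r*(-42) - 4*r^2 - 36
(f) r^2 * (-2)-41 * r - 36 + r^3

Expanding (r+1)*(-9+r)*(r+4):
= -36 + r*(-41) - 4*r^2 + r^3
d) -36 + r*(-41) - 4*r^2 + r^3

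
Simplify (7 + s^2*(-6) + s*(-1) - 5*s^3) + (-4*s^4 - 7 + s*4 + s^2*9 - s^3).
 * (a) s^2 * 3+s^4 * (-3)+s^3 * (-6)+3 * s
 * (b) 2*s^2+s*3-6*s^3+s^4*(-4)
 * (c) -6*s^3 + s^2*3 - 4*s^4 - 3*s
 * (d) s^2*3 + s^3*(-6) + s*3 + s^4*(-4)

Adding the polynomials and combining like terms:
(7 + s^2*(-6) + s*(-1) - 5*s^3) + (-4*s^4 - 7 + s*4 + s^2*9 - s^3)
= s^2*3 + s^3*(-6) + s*3 + s^4*(-4)
d) s^2*3 + s^3*(-6) + s*3 + s^4*(-4)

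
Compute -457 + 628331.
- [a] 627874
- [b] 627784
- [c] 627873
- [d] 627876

-457 + 628331 = 627874
a) 627874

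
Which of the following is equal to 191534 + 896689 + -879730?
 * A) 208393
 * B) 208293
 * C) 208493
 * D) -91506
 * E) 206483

First: 191534 + 896689 = 1088223
Then: 1088223 + -879730 = 208493
C) 208493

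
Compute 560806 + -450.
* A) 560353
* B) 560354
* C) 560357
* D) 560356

560806 + -450 = 560356
D) 560356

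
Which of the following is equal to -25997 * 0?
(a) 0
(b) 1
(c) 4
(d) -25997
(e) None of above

-25997 * 0 = 0
a) 0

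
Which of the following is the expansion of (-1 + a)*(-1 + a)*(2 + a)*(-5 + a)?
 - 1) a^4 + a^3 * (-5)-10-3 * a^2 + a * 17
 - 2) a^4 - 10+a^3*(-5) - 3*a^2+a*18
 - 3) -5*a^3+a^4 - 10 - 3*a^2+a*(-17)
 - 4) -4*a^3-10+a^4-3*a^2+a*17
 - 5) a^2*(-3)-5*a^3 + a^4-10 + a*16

Expanding (-1 + a)*(-1 + a)*(2 + a)*(-5 + a):
= a^4 + a^3 * (-5)-10-3 * a^2 + a * 17
1) a^4 + a^3 * (-5)-10-3 * a^2 + a * 17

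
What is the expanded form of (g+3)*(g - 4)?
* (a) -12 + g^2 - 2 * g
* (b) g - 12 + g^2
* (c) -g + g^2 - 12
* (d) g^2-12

Expanding (g+3)*(g - 4):
= -g + g^2 - 12
c) -g + g^2 - 12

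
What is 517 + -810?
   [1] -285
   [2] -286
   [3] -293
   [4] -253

517 + -810 = -293
3) -293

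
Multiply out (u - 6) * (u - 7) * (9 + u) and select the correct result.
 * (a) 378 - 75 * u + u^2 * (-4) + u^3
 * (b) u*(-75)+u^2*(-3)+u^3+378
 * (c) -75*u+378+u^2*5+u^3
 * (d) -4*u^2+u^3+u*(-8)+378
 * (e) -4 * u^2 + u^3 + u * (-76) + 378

Expanding (u - 6) * (u - 7) * (9 + u):
= 378 - 75 * u + u^2 * (-4) + u^3
a) 378 - 75 * u + u^2 * (-4) + u^3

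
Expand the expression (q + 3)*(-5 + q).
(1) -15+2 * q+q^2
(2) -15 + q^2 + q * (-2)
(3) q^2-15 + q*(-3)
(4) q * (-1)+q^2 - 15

Expanding (q + 3)*(-5 + q):
= -15 + q^2 + q * (-2)
2) -15 + q^2 + q * (-2)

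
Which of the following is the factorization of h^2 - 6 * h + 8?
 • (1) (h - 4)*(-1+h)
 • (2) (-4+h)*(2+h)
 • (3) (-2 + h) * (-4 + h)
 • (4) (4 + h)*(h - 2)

We need to factor h^2 - 6 * h + 8.
The factored form is (-2 + h) * (-4 + h).
3) (-2 + h) * (-4 + h)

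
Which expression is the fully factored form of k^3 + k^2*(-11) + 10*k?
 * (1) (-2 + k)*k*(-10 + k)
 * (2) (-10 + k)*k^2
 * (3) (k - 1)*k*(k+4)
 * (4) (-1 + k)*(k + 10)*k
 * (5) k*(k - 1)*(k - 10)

We need to factor k^3 + k^2*(-11) + 10*k.
The factored form is k*(k - 1)*(k - 10).
5) k*(k - 1)*(k - 10)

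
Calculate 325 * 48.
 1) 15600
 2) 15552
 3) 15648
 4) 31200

325 * 48 = 15600
1) 15600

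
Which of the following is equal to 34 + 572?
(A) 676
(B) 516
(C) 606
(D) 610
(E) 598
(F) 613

34 + 572 = 606
C) 606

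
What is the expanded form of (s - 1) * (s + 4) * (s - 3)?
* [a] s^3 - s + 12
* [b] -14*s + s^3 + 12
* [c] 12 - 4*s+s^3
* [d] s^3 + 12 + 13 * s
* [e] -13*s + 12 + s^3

Expanding (s - 1) * (s + 4) * (s - 3):
= -13*s + 12 + s^3
e) -13*s + 12 + s^3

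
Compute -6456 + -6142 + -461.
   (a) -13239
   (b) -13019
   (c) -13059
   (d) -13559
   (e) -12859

First: -6456 + -6142 = -12598
Then: -12598 + -461 = -13059
c) -13059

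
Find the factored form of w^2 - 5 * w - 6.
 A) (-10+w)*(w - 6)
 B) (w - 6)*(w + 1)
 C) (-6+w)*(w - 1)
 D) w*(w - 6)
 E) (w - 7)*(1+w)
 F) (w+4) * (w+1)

We need to factor w^2 - 5 * w - 6.
The factored form is (w - 6)*(w + 1).
B) (w - 6)*(w + 1)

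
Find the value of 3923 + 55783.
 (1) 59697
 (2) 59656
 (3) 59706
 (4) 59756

3923 + 55783 = 59706
3) 59706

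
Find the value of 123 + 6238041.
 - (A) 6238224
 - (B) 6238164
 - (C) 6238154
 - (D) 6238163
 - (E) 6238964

123 + 6238041 = 6238164
B) 6238164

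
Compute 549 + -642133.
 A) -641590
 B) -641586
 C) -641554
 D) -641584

549 + -642133 = -641584
D) -641584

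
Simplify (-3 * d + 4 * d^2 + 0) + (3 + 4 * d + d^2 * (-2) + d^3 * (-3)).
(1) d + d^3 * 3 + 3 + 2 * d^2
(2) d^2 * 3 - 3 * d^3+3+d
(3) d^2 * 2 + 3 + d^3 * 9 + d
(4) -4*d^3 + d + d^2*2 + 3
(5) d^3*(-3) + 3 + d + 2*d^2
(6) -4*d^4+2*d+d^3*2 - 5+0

Adding the polynomials and combining like terms:
(-3*d + 4*d^2 + 0) + (3 + 4*d + d^2*(-2) + d^3*(-3))
= d^3*(-3) + 3 + d + 2*d^2
5) d^3*(-3) + 3 + d + 2*d^2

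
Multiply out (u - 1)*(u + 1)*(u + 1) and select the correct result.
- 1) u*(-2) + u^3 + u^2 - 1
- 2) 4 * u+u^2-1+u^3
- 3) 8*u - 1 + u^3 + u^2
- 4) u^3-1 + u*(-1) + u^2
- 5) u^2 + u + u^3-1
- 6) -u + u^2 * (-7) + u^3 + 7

Expanding (u - 1)*(u + 1)*(u + 1):
= u^3-1 + u*(-1) + u^2
4) u^3-1 + u*(-1) + u^2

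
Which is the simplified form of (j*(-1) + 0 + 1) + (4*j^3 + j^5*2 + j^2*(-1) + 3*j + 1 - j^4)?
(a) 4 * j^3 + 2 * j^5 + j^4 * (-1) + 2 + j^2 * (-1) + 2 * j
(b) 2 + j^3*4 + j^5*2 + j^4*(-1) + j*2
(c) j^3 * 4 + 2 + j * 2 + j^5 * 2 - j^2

Adding the polynomials and combining like terms:
(j*(-1) + 0 + 1) + (4*j^3 + j^5*2 + j^2*(-1) + 3*j + 1 - j^4)
= 4 * j^3 + 2 * j^5 + j^4 * (-1) + 2 + j^2 * (-1) + 2 * j
a) 4 * j^3 + 2 * j^5 + j^4 * (-1) + 2 + j^2 * (-1) + 2 * j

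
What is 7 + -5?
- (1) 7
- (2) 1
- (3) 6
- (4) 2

7 + -5 = 2
4) 2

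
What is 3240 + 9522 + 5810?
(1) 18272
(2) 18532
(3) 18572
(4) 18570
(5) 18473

First: 3240 + 9522 = 12762
Then: 12762 + 5810 = 18572
3) 18572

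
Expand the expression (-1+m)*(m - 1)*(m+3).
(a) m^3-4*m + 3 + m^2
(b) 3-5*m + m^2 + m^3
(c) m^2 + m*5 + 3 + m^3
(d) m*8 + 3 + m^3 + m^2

Expanding (-1+m)*(m - 1)*(m+3):
= 3-5*m + m^2 + m^3
b) 3-5*m + m^2 + m^3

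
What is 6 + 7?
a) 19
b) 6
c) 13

6 + 7 = 13
c) 13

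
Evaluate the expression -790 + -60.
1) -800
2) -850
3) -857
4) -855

-790 + -60 = -850
2) -850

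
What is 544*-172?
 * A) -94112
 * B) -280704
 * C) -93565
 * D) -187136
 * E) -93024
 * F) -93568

544 * -172 = -93568
F) -93568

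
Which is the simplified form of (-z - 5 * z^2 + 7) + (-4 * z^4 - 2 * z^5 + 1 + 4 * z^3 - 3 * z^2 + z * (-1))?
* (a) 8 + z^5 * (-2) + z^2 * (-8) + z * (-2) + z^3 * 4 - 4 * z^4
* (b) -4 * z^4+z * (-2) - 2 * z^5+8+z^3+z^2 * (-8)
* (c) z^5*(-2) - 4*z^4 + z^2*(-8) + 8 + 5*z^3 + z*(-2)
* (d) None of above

Adding the polynomials and combining like terms:
(-z - 5*z^2 + 7) + (-4*z^4 - 2*z^5 + 1 + 4*z^3 - 3*z^2 + z*(-1))
= 8 + z^5 * (-2) + z^2 * (-8) + z * (-2) + z^3 * 4 - 4 * z^4
a) 8 + z^5 * (-2) + z^2 * (-8) + z * (-2) + z^3 * 4 - 4 * z^4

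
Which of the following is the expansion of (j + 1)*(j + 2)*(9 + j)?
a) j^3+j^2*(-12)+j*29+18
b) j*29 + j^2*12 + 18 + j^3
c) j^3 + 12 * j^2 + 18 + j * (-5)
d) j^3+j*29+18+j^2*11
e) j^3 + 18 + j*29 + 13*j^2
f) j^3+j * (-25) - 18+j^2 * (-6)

Expanding (j + 1)*(j + 2)*(9 + j):
= j*29 + j^2*12 + 18 + j^3
b) j*29 + j^2*12 + 18 + j^3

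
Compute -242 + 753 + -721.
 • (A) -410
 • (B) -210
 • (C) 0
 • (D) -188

First: -242 + 753 = 511
Then: 511 + -721 = -210
B) -210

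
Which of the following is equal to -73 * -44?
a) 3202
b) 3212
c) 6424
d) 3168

-73 * -44 = 3212
b) 3212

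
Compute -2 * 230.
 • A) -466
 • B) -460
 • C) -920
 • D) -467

-2 * 230 = -460
B) -460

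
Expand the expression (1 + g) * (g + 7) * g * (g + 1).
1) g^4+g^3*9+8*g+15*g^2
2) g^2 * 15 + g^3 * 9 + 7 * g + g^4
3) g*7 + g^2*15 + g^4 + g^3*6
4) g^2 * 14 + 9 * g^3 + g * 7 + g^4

Expanding (1 + g) * (g + 7) * g * (g + 1):
= g^2 * 15 + g^3 * 9 + 7 * g + g^4
2) g^2 * 15 + g^3 * 9 + 7 * g + g^4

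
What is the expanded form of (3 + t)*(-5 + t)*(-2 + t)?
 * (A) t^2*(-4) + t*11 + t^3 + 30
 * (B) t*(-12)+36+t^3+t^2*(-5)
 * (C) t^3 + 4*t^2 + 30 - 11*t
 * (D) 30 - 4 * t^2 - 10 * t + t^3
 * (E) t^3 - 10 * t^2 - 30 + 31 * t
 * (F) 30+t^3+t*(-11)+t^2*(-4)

Expanding (3 + t)*(-5 + t)*(-2 + t):
= 30+t^3+t*(-11)+t^2*(-4)
F) 30+t^3+t*(-11)+t^2*(-4)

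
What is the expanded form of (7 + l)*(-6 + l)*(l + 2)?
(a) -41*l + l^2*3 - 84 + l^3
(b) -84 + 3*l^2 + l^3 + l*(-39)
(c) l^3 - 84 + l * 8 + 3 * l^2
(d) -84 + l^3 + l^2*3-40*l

Expanding (7 + l)*(-6 + l)*(l + 2):
= -84 + l^3 + l^2*3-40*l
d) -84 + l^3 + l^2*3-40*l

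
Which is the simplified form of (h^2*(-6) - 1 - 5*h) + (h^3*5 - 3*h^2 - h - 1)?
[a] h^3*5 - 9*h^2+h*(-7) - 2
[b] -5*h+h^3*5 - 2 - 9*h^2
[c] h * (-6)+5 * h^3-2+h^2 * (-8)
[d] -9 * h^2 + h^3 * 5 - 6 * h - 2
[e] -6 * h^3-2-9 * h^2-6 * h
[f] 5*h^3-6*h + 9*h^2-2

Adding the polynomials and combining like terms:
(h^2*(-6) - 1 - 5*h) + (h^3*5 - 3*h^2 - h - 1)
= -9 * h^2 + h^3 * 5 - 6 * h - 2
d) -9 * h^2 + h^3 * 5 - 6 * h - 2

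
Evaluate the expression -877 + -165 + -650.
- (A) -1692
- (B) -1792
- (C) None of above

First: -877 + -165 = -1042
Then: -1042 + -650 = -1692
A) -1692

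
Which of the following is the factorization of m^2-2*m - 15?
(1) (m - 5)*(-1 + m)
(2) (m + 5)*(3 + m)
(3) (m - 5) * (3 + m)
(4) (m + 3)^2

We need to factor m^2-2*m - 15.
The factored form is (m - 5) * (3 + m).
3) (m - 5) * (3 + m)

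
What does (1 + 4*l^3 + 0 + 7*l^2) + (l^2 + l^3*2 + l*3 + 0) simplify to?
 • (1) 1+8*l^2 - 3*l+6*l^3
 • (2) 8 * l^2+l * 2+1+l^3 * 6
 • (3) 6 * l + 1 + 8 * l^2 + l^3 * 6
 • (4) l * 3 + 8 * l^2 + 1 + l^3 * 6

Adding the polynomials and combining like terms:
(1 + 4*l^3 + 0 + 7*l^2) + (l^2 + l^3*2 + l*3 + 0)
= l * 3 + 8 * l^2 + 1 + l^3 * 6
4) l * 3 + 8 * l^2 + 1 + l^3 * 6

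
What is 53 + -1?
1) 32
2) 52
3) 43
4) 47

53 + -1 = 52
2) 52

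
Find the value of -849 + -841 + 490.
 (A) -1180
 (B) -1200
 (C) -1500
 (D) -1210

First: -849 + -841 = -1690
Then: -1690 + 490 = -1200
B) -1200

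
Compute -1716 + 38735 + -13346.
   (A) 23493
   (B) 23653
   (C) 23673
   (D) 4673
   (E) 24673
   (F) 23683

First: -1716 + 38735 = 37019
Then: 37019 + -13346 = 23673
C) 23673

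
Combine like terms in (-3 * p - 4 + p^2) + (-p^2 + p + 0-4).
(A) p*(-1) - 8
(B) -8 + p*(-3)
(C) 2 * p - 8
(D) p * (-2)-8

Adding the polynomials and combining like terms:
(-3*p - 4 + p^2) + (-p^2 + p + 0 - 4)
= p * (-2)-8
D) p * (-2)-8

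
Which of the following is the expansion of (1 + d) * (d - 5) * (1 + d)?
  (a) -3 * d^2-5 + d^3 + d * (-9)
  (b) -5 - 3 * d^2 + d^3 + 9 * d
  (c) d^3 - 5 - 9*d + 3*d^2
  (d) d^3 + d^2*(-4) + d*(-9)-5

Expanding (1 + d) * (d - 5) * (1 + d):
= -3 * d^2-5 + d^3 + d * (-9)
a) -3 * d^2-5 + d^3 + d * (-9)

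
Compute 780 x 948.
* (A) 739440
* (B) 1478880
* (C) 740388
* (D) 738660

780 * 948 = 739440
A) 739440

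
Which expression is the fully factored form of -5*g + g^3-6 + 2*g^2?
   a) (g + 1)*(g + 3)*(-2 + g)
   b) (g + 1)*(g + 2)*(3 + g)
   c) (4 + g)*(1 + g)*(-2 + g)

We need to factor -5*g + g^3-6 + 2*g^2.
The factored form is (g + 1)*(g + 3)*(-2 + g).
a) (g + 1)*(g + 3)*(-2 + g)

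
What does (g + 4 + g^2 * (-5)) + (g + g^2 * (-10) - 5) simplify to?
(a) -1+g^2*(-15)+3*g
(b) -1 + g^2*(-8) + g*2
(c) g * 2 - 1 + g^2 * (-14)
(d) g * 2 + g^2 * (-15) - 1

Adding the polynomials and combining like terms:
(g + 4 + g^2*(-5)) + (g + g^2*(-10) - 5)
= g * 2 + g^2 * (-15) - 1
d) g * 2 + g^2 * (-15) - 1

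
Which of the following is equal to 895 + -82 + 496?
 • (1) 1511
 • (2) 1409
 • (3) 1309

First: 895 + -82 = 813
Then: 813 + 496 = 1309
3) 1309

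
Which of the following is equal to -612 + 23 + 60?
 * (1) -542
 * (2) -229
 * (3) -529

First: -612 + 23 = -589
Then: -589 + 60 = -529
3) -529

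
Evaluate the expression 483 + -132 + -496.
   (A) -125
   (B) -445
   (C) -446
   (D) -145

First: 483 + -132 = 351
Then: 351 + -496 = -145
D) -145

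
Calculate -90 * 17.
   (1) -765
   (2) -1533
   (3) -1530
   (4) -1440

-90 * 17 = -1530
3) -1530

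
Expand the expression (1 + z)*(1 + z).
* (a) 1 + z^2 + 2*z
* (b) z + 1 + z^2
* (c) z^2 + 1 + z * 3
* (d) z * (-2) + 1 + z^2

Expanding (1 + z)*(1 + z):
= 1 + z^2 + 2*z
a) 1 + z^2 + 2*z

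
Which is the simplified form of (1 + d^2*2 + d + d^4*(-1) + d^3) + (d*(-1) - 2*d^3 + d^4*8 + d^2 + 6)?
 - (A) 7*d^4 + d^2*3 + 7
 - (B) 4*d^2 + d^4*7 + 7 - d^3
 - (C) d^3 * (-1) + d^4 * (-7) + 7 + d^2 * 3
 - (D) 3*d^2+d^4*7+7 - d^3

Adding the polynomials and combining like terms:
(1 + d^2*2 + d + d^4*(-1) + d^3) + (d*(-1) - 2*d^3 + d^4*8 + d^2 + 6)
= 3*d^2+d^4*7+7 - d^3
D) 3*d^2+d^4*7+7 - d^3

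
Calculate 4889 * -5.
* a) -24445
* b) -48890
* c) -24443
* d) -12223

4889 * -5 = -24445
a) -24445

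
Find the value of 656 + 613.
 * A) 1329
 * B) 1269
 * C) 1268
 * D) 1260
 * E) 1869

656 + 613 = 1269
B) 1269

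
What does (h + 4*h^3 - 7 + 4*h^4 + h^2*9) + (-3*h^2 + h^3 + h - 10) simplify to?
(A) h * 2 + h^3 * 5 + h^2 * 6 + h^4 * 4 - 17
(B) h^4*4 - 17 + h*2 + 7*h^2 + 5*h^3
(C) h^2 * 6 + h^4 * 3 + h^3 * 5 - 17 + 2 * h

Adding the polynomials and combining like terms:
(h + 4*h^3 - 7 + 4*h^4 + h^2*9) + (-3*h^2 + h^3 + h - 10)
= h * 2 + h^3 * 5 + h^2 * 6 + h^4 * 4 - 17
A) h * 2 + h^3 * 5 + h^2 * 6 + h^4 * 4 - 17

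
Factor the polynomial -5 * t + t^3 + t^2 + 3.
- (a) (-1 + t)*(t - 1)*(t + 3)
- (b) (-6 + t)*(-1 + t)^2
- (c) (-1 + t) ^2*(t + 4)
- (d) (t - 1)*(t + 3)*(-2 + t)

We need to factor -5 * t + t^3 + t^2 + 3.
The factored form is (-1 + t)*(t - 1)*(t + 3).
a) (-1 + t)*(t - 1)*(t + 3)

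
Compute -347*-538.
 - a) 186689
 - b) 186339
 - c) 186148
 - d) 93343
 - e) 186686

-347 * -538 = 186686
e) 186686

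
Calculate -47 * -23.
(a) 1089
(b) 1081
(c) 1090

-47 * -23 = 1081
b) 1081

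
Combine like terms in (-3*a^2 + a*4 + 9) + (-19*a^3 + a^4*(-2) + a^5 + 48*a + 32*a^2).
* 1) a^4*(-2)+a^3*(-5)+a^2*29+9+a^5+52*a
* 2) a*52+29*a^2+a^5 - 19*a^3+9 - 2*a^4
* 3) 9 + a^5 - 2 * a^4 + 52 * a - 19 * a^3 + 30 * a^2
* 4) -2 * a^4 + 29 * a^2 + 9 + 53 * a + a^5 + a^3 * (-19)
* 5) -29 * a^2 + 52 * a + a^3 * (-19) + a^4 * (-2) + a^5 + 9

Adding the polynomials and combining like terms:
(-3*a^2 + a*4 + 9) + (-19*a^3 + a^4*(-2) + a^5 + 48*a + 32*a^2)
= a*52+29*a^2+a^5 - 19*a^3+9 - 2*a^4
2) a*52+29*a^2+a^5 - 19*a^3+9 - 2*a^4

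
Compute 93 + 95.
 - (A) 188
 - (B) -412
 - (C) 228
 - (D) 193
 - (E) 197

93 + 95 = 188
A) 188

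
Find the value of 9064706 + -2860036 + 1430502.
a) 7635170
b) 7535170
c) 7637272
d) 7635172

First: 9064706 + -2860036 = 6204670
Then: 6204670 + 1430502 = 7635172
d) 7635172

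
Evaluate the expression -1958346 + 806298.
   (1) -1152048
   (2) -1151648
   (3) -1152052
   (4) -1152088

-1958346 + 806298 = -1152048
1) -1152048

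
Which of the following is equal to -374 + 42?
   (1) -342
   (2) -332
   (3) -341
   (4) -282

-374 + 42 = -332
2) -332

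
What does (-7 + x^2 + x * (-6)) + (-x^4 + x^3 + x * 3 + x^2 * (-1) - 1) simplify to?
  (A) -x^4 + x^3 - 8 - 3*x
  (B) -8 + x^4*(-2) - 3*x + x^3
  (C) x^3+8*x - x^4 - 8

Adding the polynomials and combining like terms:
(-7 + x^2 + x*(-6)) + (-x^4 + x^3 + x*3 + x^2*(-1) - 1)
= -x^4 + x^3 - 8 - 3*x
A) -x^4 + x^3 - 8 - 3*x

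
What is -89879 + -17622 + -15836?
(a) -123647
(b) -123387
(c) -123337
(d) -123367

First: -89879 + -17622 = -107501
Then: -107501 + -15836 = -123337
c) -123337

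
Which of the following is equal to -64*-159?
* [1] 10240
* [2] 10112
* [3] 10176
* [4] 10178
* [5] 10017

-64 * -159 = 10176
3) 10176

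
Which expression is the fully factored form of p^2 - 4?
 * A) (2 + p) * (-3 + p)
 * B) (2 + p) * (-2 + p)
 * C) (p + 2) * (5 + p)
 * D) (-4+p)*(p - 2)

We need to factor p^2 - 4.
The factored form is (2 + p) * (-2 + p).
B) (2 + p) * (-2 + p)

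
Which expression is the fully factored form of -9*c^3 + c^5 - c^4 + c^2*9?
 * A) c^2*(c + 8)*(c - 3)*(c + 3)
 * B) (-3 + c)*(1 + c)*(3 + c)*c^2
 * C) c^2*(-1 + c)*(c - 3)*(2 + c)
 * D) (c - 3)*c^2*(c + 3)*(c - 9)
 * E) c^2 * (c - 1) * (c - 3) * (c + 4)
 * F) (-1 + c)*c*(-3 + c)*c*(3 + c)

We need to factor -9*c^3 + c^5 - c^4 + c^2*9.
The factored form is (-1 + c)*c*(-3 + c)*c*(3 + c).
F) (-1 + c)*c*(-3 + c)*c*(3 + c)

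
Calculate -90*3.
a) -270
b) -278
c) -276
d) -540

-90 * 3 = -270
a) -270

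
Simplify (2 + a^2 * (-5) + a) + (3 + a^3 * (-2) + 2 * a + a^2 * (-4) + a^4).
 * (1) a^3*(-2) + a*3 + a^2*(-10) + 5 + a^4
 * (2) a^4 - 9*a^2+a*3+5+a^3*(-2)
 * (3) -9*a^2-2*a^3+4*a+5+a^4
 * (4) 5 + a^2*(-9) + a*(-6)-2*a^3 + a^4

Adding the polynomials and combining like terms:
(2 + a^2*(-5) + a) + (3 + a^3*(-2) + 2*a + a^2*(-4) + a^4)
= a^4 - 9*a^2+a*3+5+a^3*(-2)
2) a^4 - 9*a^2+a*3+5+a^3*(-2)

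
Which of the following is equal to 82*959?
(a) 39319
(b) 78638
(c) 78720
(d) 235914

82 * 959 = 78638
b) 78638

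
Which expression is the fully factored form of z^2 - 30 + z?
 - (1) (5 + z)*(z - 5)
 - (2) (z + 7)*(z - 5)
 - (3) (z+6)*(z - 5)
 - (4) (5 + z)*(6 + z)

We need to factor z^2 - 30 + z.
The factored form is (z+6)*(z - 5).
3) (z+6)*(z - 5)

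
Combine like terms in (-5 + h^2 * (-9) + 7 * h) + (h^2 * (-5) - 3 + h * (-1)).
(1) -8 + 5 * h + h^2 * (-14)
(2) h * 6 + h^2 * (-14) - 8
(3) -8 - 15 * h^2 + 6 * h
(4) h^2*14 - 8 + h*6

Adding the polynomials and combining like terms:
(-5 + h^2*(-9) + 7*h) + (h^2*(-5) - 3 + h*(-1))
= h * 6 + h^2 * (-14) - 8
2) h * 6 + h^2 * (-14) - 8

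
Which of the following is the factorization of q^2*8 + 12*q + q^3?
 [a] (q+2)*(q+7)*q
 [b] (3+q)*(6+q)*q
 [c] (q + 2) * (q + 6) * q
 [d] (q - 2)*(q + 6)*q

We need to factor q^2*8 + 12*q + q^3.
The factored form is (q + 2) * (q + 6) * q.
c) (q + 2) * (q + 6) * q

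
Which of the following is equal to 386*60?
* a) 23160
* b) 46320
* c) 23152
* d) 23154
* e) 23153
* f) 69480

386 * 60 = 23160
a) 23160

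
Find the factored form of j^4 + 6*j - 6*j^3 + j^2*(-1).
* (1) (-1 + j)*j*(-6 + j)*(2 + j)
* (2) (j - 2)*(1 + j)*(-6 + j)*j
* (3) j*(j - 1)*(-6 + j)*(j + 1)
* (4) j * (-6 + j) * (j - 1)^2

We need to factor j^4 + 6*j - 6*j^3 + j^2*(-1).
The factored form is j*(j - 1)*(-6 + j)*(j + 1).
3) j*(j - 1)*(-6 + j)*(j + 1)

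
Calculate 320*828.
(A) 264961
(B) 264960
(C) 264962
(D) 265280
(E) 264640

320 * 828 = 264960
B) 264960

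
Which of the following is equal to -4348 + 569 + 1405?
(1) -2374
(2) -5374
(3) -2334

First: -4348 + 569 = -3779
Then: -3779 + 1405 = -2374
1) -2374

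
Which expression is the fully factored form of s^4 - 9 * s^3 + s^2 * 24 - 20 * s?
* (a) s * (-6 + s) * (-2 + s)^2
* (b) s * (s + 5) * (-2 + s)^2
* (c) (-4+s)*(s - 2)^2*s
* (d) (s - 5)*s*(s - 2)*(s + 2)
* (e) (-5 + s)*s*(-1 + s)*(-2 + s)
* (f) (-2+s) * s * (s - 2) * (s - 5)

We need to factor s^4 - 9 * s^3 + s^2 * 24 - 20 * s.
The factored form is (-2+s) * s * (s - 2) * (s - 5).
f) (-2+s) * s * (s - 2) * (s - 5)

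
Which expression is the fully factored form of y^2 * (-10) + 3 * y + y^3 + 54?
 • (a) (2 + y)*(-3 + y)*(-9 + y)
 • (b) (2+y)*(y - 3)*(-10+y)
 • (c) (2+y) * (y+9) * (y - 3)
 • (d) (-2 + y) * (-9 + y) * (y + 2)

We need to factor y^2 * (-10) + 3 * y + y^3 + 54.
The factored form is (2 + y)*(-3 + y)*(-9 + y).
a) (2 + y)*(-3 + y)*(-9 + y)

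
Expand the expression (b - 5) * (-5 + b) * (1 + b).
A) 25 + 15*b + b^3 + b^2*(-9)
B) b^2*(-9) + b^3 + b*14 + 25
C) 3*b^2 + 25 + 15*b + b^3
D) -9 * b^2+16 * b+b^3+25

Expanding (b - 5) * (-5 + b) * (1 + b):
= 25 + 15*b + b^3 + b^2*(-9)
A) 25 + 15*b + b^3 + b^2*(-9)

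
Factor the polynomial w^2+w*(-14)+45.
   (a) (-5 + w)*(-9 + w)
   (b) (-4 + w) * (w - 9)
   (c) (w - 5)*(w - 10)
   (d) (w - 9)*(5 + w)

We need to factor w^2+w*(-14)+45.
The factored form is (-5 + w)*(-9 + w).
a) (-5 + w)*(-9 + w)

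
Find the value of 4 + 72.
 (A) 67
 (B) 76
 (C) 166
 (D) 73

4 + 72 = 76
B) 76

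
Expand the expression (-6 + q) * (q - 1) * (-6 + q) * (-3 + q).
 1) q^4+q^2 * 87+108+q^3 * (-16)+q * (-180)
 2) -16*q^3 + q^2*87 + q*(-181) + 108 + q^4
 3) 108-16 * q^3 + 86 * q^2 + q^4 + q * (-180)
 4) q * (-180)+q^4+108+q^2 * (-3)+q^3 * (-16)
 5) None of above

Expanding (-6 + q) * (q - 1) * (-6 + q) * (-3 + q):
= q^4+q^2 * 87+108+q^3 * (-16)+q * (-180)
1) q^4+q^2 * 87+108+q^3 * (-16)+q * (-180)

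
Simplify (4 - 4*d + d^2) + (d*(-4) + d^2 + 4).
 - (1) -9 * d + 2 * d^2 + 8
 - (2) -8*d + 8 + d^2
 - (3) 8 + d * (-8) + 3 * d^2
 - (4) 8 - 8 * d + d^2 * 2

Adding the polynomials and combining like terms:
(4 - 4*d + d^2) + (d*(-4) + d^2 + 4)
= 8 - 8 * d + d^2 * 2
4) 8 - 8 * d + d^2 * 2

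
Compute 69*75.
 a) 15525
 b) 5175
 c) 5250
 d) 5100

69 * 75 = 5175
b) 5175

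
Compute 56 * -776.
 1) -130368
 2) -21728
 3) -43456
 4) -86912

56 * -776 = -43456
3) -43456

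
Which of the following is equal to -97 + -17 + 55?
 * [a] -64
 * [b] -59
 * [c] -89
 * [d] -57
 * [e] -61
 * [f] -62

First: -97 + -17 = -114
Then: -114 + 55 = -59
b) -59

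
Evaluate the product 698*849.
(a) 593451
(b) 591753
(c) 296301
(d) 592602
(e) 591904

698 * 849 = 592602
d) 592602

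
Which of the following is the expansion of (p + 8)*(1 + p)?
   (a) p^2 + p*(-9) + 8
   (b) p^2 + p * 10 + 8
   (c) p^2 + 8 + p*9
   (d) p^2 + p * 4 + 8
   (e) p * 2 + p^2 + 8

Expanding (p + 8)*(1 + p):
= p^2 + 8 + p*9
c) p^2 + 8 + p*9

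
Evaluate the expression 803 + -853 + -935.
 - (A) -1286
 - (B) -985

First: 803 + -853 = -50
Then: -50 + -935 = -985
B) -985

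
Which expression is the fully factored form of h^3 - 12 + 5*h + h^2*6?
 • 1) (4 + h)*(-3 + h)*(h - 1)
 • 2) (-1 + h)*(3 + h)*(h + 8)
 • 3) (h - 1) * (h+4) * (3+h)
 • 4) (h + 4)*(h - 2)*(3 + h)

We need to factor h^3 - 12 + 5*h + h^2*6.
The factored form is (h - 1) * (h+4) * (3+h).
3) (h - 1) * (h+4) * (3+h)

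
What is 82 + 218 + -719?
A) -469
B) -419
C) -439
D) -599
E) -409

First: 82 + 218 = 300
Then: 300 + -719 = -419
B) -419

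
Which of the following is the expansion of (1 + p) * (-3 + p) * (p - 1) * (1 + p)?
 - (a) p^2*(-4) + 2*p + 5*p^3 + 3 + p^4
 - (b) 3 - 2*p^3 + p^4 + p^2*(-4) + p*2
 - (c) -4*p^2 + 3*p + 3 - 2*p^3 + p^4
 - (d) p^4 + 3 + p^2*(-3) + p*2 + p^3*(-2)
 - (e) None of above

Expanding (1 + p) * (-3 + p) * (p - 1) * (1 + p):
= 3 - 2*p^3 + p^4 + p^2*(-4) + p*2
b) 3 - 2*p^3 + p^4 + p^2*(-4) + p*2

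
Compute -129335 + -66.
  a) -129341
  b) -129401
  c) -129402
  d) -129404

-129335 + -66 = -129401
b) -129401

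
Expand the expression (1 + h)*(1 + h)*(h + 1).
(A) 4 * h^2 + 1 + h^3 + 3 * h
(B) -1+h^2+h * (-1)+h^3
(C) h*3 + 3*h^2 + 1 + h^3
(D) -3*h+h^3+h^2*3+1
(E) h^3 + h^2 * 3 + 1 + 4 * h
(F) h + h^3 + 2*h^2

Expanding (1 + h)*(1 + h)*(h + 1):
= h*3 + 3*h^2 + 1 + h^3
C) h*3 + 3*h^2 + 1 + h^3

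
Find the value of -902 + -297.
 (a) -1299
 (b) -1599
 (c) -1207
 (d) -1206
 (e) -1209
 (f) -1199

-902 + -297 = -1199
f) -1199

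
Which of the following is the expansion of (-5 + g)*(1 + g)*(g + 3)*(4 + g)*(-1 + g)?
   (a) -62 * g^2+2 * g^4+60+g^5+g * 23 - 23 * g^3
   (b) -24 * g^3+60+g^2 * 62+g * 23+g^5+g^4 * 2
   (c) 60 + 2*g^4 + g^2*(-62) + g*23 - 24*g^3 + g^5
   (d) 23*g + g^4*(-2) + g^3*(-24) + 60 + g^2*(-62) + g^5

Expanding (-5 + g)*(1 + g)*(g + 3)*(4 + g)*(-1 + g):
= 60 + 2*g^4 + g^2*(-62) + g*23 - 24*g^3 + g^5
c) 60 + 2*g^4 + g^2*(-62) + g*23 - 24*g^3 + g^5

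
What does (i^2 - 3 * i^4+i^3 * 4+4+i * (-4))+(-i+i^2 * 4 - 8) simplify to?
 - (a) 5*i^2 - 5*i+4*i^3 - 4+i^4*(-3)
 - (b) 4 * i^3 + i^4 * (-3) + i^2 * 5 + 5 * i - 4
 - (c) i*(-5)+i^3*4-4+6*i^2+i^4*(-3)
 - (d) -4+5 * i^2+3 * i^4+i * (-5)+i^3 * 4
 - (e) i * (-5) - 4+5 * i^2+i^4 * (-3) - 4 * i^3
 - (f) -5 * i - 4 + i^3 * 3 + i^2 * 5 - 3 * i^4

Adding the polynomials and combining like terms:
(i^2 - 3*i^4 + i^3*4 + 4 + i*(-4)) + (-i + i^2*4 - 8)
= 5*i^2 - 5*i+4*i^3 - 4+i^4*(-3)
a) 5*i^2 - 5*i+4*i^3 - 4+i^4*(-3)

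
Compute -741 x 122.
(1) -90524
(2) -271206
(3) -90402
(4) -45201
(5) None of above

-741 * 122 = -90402
3) -90402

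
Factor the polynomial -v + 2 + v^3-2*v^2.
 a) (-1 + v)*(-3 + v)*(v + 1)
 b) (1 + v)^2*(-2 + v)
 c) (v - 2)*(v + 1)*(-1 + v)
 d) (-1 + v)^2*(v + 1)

We need to factor -v + 2 + v^3-2*v^2.
The factored form is (v - 2)*(v + 1)*(-1 + v).
c) (v - 2)*(v + 1)*(-1 + v)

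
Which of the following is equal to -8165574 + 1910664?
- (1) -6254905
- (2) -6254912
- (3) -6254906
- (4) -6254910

-8165574 + 1910664 = -6254910
4) -6254910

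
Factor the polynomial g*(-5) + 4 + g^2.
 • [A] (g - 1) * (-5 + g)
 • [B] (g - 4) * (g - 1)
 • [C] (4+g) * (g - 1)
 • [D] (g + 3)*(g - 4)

We need to factor g*(-5) + 4 + g^2.
The factored form is (g - 4) * (g - 1).
B) (g - 4) * (g - 1)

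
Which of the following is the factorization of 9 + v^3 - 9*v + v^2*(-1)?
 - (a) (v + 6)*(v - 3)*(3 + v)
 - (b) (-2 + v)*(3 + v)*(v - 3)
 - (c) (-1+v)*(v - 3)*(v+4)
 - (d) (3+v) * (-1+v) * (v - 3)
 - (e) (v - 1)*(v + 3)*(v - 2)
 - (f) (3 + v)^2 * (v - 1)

We need to factor 9 + v^3 - 9*v + v^2*(-1).
The factored form is (3+v) * (-1+v) * (v - 3).
d) (3+v) * (-1+v) * (v - 3)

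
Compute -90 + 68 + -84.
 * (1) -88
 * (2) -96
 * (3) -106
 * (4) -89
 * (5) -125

First: -90 + 68 = -22
Then: -22 + -84 = -106
3) -106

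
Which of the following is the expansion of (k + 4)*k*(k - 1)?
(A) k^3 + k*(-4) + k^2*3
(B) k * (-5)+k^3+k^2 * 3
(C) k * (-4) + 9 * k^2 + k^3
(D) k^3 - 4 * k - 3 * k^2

Expanding (k + 4)*k*(k - 1):
= k^3 + k*(-4) + k^2*3
A) k^3 + k*(-4) + k^2*3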